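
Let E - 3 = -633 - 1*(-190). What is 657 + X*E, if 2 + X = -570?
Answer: 252337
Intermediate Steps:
X = -572 (X = -2 - 570 = -572)
E = -440 (E = 3 + (-633 - 1*(-190)) = 3 + (-633 + 190) = 3 - 443 = -440)
657 + X*E = 657 - 572*(-440) = 657 + 251680 = 252337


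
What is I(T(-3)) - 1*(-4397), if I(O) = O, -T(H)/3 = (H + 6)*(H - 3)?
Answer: 4451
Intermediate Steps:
T(H) = -3*(-3 + H)*(6 + H) (T(H) = -3*(H + 6)*(H - 3) = -3*(6 + H)*(-3 + H) = -3*(-3 + H)*(6 + H))
I(T(-3)) - 1*(-4397) = (54 - 9*(-3) - 3*(-3)**2) - 1*(-4397) = (54 + 27 - 3*9) + 4397 = (54 + 27 - 27) + 4397 = 54 + 4397 = 4451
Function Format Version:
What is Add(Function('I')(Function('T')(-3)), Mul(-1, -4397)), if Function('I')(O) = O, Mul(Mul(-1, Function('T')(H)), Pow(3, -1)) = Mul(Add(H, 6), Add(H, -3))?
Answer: 4451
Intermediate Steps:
Function('T')(H) = Mul(-3, Add(-3, H), Add(6, H)) (Function('T')(H) = Mul(-3, Mul(Add(H, 6), Add(H, -3))) = Mul(-3, Mul(Add(6, H), Add(-3, H))) = Mul(-3, Mul(Add(-3, H), Add(6, H))) = Mul(-3, Add(-3, H), Add(6, H)))
Add(Function('I')(Function('T')(-3)), Mul(-1, -4397)) = Add(Add(54, Mul(-9, -3), Mul(-3, Pow(-3, 2))), Mul(-1, -4397)) = Add(Add(54, 27, Mul(-3, 9)), 4397) = Add(Add(54, 27, -27), 4397) = Add(54, 4397) = 4451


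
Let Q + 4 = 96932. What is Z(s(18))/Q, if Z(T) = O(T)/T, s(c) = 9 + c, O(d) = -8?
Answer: -1/327132 ≈ -3.0569e-6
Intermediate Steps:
Q = 96928 (Q = -4 + 96932 = 96928)
Z(T) = -8/T
Z(s(18))/Q = -8/(9 + 18)/96928 = -8/27*(1/96928) = -8*1/27*(1/96928) = -8/27*1/96928 = -1/327132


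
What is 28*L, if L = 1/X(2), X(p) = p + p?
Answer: 7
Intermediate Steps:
X(p) = 2*p
L = ¼ (L = 1/(2*2) = 1/4 = ¼ ≈ 0.25000)
28*L = 28*(¼) = 7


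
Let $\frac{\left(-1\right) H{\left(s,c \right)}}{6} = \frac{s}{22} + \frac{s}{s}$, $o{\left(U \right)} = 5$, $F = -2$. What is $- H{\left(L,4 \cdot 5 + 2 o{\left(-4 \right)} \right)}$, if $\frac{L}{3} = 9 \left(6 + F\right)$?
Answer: $\frac{390}{11} \approx 35.455$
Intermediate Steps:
$L = 108$ ($L = 3 \cdot 9 \left(6 - 2\right) = 3 \cdot 9 \cdot 4 = 3 \cdot 36 = 108$)
$H{\left(s,c \right)} = -6 - \frac{3 s}{11}$ ($H{\left(s,c \right)} = - 6 \left(\frac{s}{22} + \frac{s}{s}\right) = - 6 \left(s \frac{1}{22} + 1\right) = - 6 \left(\frac{s}{22} + 1\right) = - 6 \left(1 + \frac{s}{22}\right) = -6 - \frac{3 s}{11}$)
$- H{\left(L,4 \cdot 5 + 2 o{\left(-4 \right)} \right)} = - (-6 - \frac{324}{11}) = \left(-1\right) \left(- \frac{390}{11}\right) = \frac{390}{11}$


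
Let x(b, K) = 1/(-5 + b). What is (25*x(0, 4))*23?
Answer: -115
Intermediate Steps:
(25*x(0, 4))*23 = (25/(-5 + 0))*23 = (25/(-5))*23 = (25*(-⅕))*23 = -5*23 = -115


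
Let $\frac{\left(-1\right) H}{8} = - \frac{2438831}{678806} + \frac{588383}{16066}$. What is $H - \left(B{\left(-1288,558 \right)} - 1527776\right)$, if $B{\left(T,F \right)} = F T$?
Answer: $\frac{6124137227913816}{2726424299} \approx 2.2462 \cdot 10^{6}$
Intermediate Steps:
$H = - \frac{720431303704}{2726424299}$ ($H = - 8 \left(- \frac{2438831}{678806} + \frac{588383}{16066}\right) = \left(-8\right) \frac{90053912963}{2726424299} = - \frac{720431303704}{2726424299} \approx -264.24$)
$H - \left(B{\left(-1288,558 \right)} - 1527776\right) = - \frac{720431303704}{2726424299} - \left(558 \left(-1288\right) - 1527776\right) = - \frac{720431303704}{2726424299} - \left(-718704 - 1527776\right) = - \frac{720431303704}{2726424299} - -2246480 = - \frac{720431303704}{2726424299} + 2246480 = \frac{6124137227913816}{2726424299}$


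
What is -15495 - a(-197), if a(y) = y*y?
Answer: -54304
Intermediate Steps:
a(y) = y²
-15495 - a(-197) = -15495 - 1*(-197)² = -15495 - 1*38809 = -15495 - 38809 = -54304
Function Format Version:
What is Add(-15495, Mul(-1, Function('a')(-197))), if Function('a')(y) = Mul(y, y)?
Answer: -54304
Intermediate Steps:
Function('a')(y) = Pow(y, 2)
Add(-15495, Mul(-1, Function('a')(-197))) = Add(-15495, Mul(-1, Pow(-197, 2))) = Add(-15495, Mul(-1, 38809)) = Add(-15495, -38809) = -54304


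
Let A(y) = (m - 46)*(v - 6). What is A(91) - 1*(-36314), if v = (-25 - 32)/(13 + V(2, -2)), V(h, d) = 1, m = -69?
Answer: 524611/14 ≈ 37472.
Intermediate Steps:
v = -57/14 (v = (-25 - 32)/(13 + 1) = -57/14 ≈ -4.0714)
A(y) = 16215/14 (A(y) = (-69 - 46)*(-57/14 - 6) = -115*(-141/14) = 16215/14)
A(91) - 1*(-36314) = 16215/14 - 1*(-36314) = 16215/14 + 36314 = 524611/14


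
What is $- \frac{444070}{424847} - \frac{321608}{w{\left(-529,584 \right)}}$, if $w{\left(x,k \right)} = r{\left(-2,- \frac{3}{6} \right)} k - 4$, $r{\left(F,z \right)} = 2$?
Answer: $- \frac{34287772864}{123630477} \approx -277.34$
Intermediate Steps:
$w{\left(x,k \right)} = -4 + 2 k$ ($w{\left(x,k \right)} = 2 k - 4 = -4 + 2 k$)
$- \frac{444070}{424847} - \frac{321608}{w{\left(-529,584 \right)}} = - \frac{444070}{424847} - \frac{321608}{-4 + 2 \cdot 584} = \left(-444070\right) \frac{1}{424847} - \frac{321608}{-4 + 1168} = - \frac{444070}{424847} - \frac{321608}{1164} = - \frac{444070}{424847} - \frac{80402}{291} = - \frac{34287772864}{123630477}$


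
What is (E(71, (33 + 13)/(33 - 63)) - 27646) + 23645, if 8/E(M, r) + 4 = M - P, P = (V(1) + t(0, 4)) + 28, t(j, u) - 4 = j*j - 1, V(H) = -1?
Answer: -148029/37 ≈ -4000.8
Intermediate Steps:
t(j, u) = 3 + j² (t(j, u) = 4 + (j*j - 1) = 4 + (j² - 1) = 4 + (-1 + j²) = 3 + j²)
P = 30 (P = (-1 + (3 + 0²)) + 28 = (-1 + (3 + 0)) + 28 = (-1 + 3) + 28 = 2 + 28 = 30)
E(M, r) = 8/(-34 + M) (E(M, r) = 8/(-4 + (M - 1*30)) = 8/(-4 + (M - 30)) = 8/(-4 + (-30 + M)) = 8/(-34 + M))
(E(71, (33 + 13)/(33 - 63)) - 27646) + 23645 = (8/(-34 + 71) - 27646) + 23645 = (8/37 - 27646) + 23645 = -1022894/37 + 23645 = -148029/37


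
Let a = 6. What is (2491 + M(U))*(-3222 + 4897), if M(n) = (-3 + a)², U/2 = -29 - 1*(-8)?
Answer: 4187500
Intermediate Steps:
U = -42 (U = 2*(-29 - 1*(-8)) = 2*(-29 + 8) = 2*(-21) = -42)
M(n) = 9 (M(n) = (-3 + 6)² = 3² = 9)
(2491 + M(U))*(-3222 + 4897) = (2491 + 9)*(-3222 + 4897) = 2500*1675 = 4187500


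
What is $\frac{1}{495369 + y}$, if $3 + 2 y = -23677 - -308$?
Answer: $\frac{1}{483683} \approx 2.0675 \cdot 10^{-6}$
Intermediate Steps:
$y = -11686$ ($y = - \frac{3}{2} + \frac{-23677 - -308}{2} = - \frac{3}{2} + \frac{-23677 + 308}{2} = - \frac{3}{2} + \frac{1}{2} \left(-23369\right) = - \frac{3}{2} - \frac{23369}{2} = -11686$)
$\frac{1}{495369 + y} = \frac{1}{495369 - 11686} = \frac{1}{483683}$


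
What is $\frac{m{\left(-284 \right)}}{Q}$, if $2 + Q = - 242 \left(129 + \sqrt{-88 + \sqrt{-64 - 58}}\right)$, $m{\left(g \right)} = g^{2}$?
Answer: $- \frac{80656}{31220 + 242 \sqrt{-88 + i \sqrt{122}}} \approx -2.5583 + 0.18555 i$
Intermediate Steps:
$Q = -31220 - 242 \sqrt{-88 + i \sqrt{122}}$ ($Q = -2 - 242 \left(129 + \sqrt{-88 + \sqrt{-64 - 58}}\right) = -2 - 242 \left(129 + \sqrt{-88 + \sqrt{-122}}\right) = -2 - 242 \left(129 + \sqrt{-88 + i \sqrt{122}}\right) = -2 - \left(31218 + 242 \sqrt{-88 + i \sqrt{122}}\right) = -31220 - 242 \sqrt{-88 + i \sqrt{122}} \approx -31362.0 - 2274.6 i$)
$\frac{m{\left(-284 \right)}}{Q} = \frac{\left(-284\right)^{2}}{-31220 - 242 \sqrt{-88 + i \sqrt{122}}} = \frac{80656}{-31220 - 242 \sqrt{-88 + i \sqrt{122}}}$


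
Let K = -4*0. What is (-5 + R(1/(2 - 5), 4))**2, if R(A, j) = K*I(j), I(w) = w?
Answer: 25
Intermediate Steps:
K = 0
R(A, j) = 0 (R(A, j) = 0*j = 0)
(-5 + R(1/(2 - 5), 4))**2 = (-5 + 0)**2 = (-5)**2 = 25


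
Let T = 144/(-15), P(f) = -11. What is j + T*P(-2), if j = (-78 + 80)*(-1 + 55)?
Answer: 1068/5 ≈ 213.60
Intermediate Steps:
j = 108 (j = 2*54 = 108)
T = -48/5 (T = 144*(-1/15) = -48/5 ≈ -9.6000)
j + T*P(-2) = 108 - 48/5*(-11) = 108 + 528/5 = 1068/5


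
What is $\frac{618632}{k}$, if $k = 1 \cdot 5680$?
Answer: $\frac{77329}{710} \approx 108.91$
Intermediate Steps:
$k = 5680$
$\frac{618632}{k} = \frac{618632}{5680} = 618632 \cdot \frac{1}{5680} = \frac{77329}{710}$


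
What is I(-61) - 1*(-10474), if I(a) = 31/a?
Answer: 638883/61 ≈ 10473.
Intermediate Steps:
I(-61) - 1*(-10474) = 31/(-61) - 1*(-10474) = 31*(-1/61) + 10474 = -31/61 + 10474 = 638883/61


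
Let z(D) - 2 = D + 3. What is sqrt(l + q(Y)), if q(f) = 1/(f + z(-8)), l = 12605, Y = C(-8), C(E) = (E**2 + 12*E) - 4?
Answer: sqrt(19172166)/39 ≈ 112.27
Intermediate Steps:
z(D) = 5 + D (z(D) = 2 + (D + 3) = 2 + (3 + D) = 5 + D)
C(E) = -4 + E**2 + 12*E
Y = -36 (Y = -4 + (-8)**2 + 12*(-8) = -4 + 64 - 96 = -36)
q(f) = 1/(-3 + f) (q(f) = 1/(f + (5 - 8)) = 1/(f - 3) = 1/(-3 + f))
sqrt(l + q(Y)) = sqrt(12605 + 1/(-3 - 36)) = sqrt(12605 + 1/(-39)) = sqrt(12605 - 1/39) = sqrt(491594/39) = sqrt(19172166)/39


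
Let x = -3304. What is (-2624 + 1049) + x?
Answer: -4879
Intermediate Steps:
(-2624 + 1049) + x = (-2624 + 1049) - 3304 = -1575 - 3304 = -4879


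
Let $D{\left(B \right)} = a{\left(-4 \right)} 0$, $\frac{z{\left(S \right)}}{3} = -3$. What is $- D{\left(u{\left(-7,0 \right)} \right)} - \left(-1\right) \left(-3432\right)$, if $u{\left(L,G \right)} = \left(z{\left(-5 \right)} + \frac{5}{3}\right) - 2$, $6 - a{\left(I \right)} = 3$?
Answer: $-3432$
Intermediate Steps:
$z{\left(S \right)} = -9$ ($z{\left(S \right)} = 3 \left(-3\right) = -9$)
$a{\left(I \right)} = 3$ ($a{\left(I \right)} = 6 - 3 = 3$)
$u{\left(L,G \right)} = - \frac{28}{3}$ ($u{\left(L,G \right)} = \left(-9 + \frac{5}{3}\right) - 2 = - \frac{22}{3} - 2 = - \frac{28}{3}$)
$D{\left(B \right)} = 0$ ($D{\left(B \right)} = 3 \cdot 0 = 0$)
$- D{\left(u{\left(-7,0 \right)} \right)} - \left(-1\right) \left(-3432\right) = \left(-1\right) 0 - \left(-1\right) \left(-3432\right) = 0 - 3432 = -3432$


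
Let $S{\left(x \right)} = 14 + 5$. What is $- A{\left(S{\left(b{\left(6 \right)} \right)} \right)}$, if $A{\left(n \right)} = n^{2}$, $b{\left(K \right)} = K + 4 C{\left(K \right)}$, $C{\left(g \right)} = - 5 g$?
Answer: $-361$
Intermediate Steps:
$b{\left(K \right)} = - 19 K$ ($b{\left(K \right)} = K + 4 \left(- 5 K\right) = K - 20 K = - 19 K$)
$S{\left(x \right)} = 19$
$- A{\left(S{\left(b{\left(6 \right)} \right)} \right)} = - 19^{2} = \left(-1\right) 361 = -361$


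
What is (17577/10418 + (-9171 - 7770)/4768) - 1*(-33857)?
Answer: 840843444683/24836512 ≈ 33855.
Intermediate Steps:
(17577/10418 + (-9171 - 7770)/4768) - 1*(-33857) = (17577*(1/10418) - 16941*1/4768) + 33857 = (17577/10418 - 16941/4768) + 33857 = -46342101/24836512 + 33857 = 840843444683/24836512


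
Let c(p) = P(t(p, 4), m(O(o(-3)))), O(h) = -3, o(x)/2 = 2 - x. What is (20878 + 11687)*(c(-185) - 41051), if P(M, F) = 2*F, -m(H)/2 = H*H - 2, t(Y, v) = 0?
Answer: -1337737635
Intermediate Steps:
o(x) = 4 - 2*x (o(x) = 2*(2 - x) = 4 - 2*x)
m(H) = 4 - 2*H² (m(H) = -2*(H*H - 2) = -2*(H² - 2) = -2*(-2 + H²) = 4 - 2*H²)
c(p) = -28 (c(p) = 2*(4 - 2*(-3)²) = 2*(4 - 2*9) = 2*(4 - 18) = 2*(-14) = -28)
(20878 + 11687)*(c(-185) - 41051) = (20878 + 11687)*(-28 - 41051) = 32565*(-41079) = -1337737635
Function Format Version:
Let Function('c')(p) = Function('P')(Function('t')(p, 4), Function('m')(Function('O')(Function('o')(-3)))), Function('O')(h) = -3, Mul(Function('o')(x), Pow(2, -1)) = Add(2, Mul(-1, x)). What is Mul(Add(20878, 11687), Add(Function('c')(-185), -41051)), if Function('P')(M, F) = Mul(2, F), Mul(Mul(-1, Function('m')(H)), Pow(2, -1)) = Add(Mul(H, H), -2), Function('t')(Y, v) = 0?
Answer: -1337737635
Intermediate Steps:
Function('o')(x) = Add(4, Mul(-2, x)) (Function('o')(x) = Mul(2, Add(2, Mul(-1, x))) = Add(4, Mul(-2, x)))
Function('m')(H) = Add(4, Mul(-2, Pow(H, 2))) (Function('m')(H) = Mul(-2, Add(Mul(H, H), -2)) = Mul(-2, Add(Pow(H, 2), -2)) = Mul(-2, Add(-2, Pow(H, 2))) = Add(4, Mul(-2, Pow(H, 2))))
Function('c')(p) = -28 (Function('c')(p) = Mul(2, Add(4, Mul(-2, Pow(-3, 2)))) = Mul(2, Add(4, Mul(-2, 9))) = Mul(2, Add(4, -18)) = Mul(2, -14) = -28)
Mul(Add(20878, 11687), Add(Function('c')(-185), -41051)) = Mul(Add(20878, 11687), Add(-28, -41051)) = Mul(32565, -41079) = -1337737635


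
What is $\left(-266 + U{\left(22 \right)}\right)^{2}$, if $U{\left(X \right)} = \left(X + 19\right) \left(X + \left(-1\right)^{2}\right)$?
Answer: $458329$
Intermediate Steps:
$U{\left(X \right)} = \left(1 + X\right) \left(19 + X\right)$ ($U{\left(X \right)} = \left(19 + X\right) \left(X + 1\right) = \left(19 + X\right) \left(1 + X\right) = \left(1 + X\right) \left(19 + X\right)$)
$\left(-266 + U{\left(22 \right)}\right)^{2} = \left(-266 + \left(19 + 22^{2} + 20 \cdot 22\right)\right)^{2} = \left(-266 + \left(19 + 484 + 440\right)\right)^{2} = \left(-266 + 943\right)^{2} = 677^{2} = 458329$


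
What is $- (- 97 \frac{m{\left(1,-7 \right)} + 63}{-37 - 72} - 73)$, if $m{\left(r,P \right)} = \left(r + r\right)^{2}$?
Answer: $\frac{1458}{109} \approx 13.376$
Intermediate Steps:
$m{\left(r,P \right)} = 4 r^{2}$ ($m{\left(r,P \right)} = \left(2 r\right)^{2} = 4 r^{2}$)
$- (- 97 \frac{m{\left(1,-7 \right)} + 63}{-37 - 72} - 73) = - (- 97 \frac{4 \cdot 1^{2} + 63}{-37 - 72} - 73) = - (- 97 \frac{4 \cdot 1 + 63}{-109} - 73) = - (- 97 \left(4 + 63\right) \left(- \frac{1}{109}\right) - 73) = - (- 97 \cdot 67 \left(- \frac{1}{109}\right) - 73) = - (\left(-97\right) \left(- \frac{67}{109}\right) - 73) = - (\frac{6499}{109} - 73) = \left(-1\right) \left(- \frac{1458}{109}\right) = \frac{1458}{109}$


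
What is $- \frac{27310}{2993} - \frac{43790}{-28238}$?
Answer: $- \frac{320058155}{42258167} \approx -7.5739$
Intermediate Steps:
$- \frac{27310}{2993} - \frac{43790}{-28238} = \left(-27310\right) \frac{1}{2993} - - \frac{21895}{14119} = - \frac{27310}{2993} + \frac{21895}{14119} = - \frac{320058155}{42258167}$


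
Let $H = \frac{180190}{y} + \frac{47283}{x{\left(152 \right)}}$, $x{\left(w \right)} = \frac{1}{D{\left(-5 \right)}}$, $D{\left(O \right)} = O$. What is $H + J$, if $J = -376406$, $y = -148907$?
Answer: $- \frac{91253516837}{148907} \approx -6.1282 \cdot 10^{5}$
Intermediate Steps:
$x{\left(w \right)} = - \frac{1}{5}$ ($x{\left(w \right)} = \frac{1}{-5} = - \frac{1}{5}$)
$H = - \frac{35204028595}{148907}$ ($H = \frac{180190}{-148907} + \frac{47283}{- \frac{1}{5}} = 180190 \left(- \frac{1}{148907}\right) + 47283 \left(-5\right) = - \frac{180190}{148907} - 236415 = - \frac{35204028595}{148907} \approx -2.3642 \cdot 10^{5}$)
$H + J = - \frac{35204028595}{148907} - 376406 = - \frac{91253516837}{148907}$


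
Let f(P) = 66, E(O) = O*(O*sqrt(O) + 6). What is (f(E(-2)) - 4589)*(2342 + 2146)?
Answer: -20299224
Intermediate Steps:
E(O) = O*(6 + O**(3/2)) (E(O) = O*(O**(3/2) + 6) = O*(6 + O**(3/2)))
(f(E(-2)) - 4589)*(2342 + 2146) = (66 - 4589)*(2342 + 2146) = -4523*4488 = -20299224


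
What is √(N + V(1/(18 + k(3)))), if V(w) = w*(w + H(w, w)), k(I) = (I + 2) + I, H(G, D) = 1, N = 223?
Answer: 5*√6031/26 ≈ 14.935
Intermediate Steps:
k(I) = 2 + 2*I (k(I) = (2 + I) + I = 2 + 2*I)
V(w) = w*(1 + w) (V(w) = w*(w + 1) = w*(1 + w))
√(N + V(1/(18 + k(3)))) = √(223 + (1 + 1/(18 + (2 + 2*3)))/(18 + (2 + 2*3))) = √(223 + (1 + 1/(18 + (2 + 6)))/(18 + (2 + 6))) = √(223 + (1 + 1/(18 + 8))/(18 + 8)) = √(223 + (1 + 1/26)/26) = √(223 + (1/26)*(27/26)) = √(223 + 27/676) = √(150775/676) = 5*√6031/26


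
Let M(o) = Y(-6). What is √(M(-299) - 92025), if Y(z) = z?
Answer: I*√92031 ≈ 303.37*I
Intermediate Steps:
M(o) = -6
√(M(-299) - 92025) = √(-6 - 92025) = √(-92031) = I*√92031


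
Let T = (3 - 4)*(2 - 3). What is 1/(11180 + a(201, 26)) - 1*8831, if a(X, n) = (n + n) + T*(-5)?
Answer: -99145636/11227 ≈ -8831.0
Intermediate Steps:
T = 1 (T = -1*(-1) = 1)
a(X, n) = -5 + 2*n (a(X, n) = (n + n) + 1*(-5) = 2*n - 5 = -5 + 2*n)
1/(11180 + a(201, 26)) - 1*8831 = 1/(11180 + (-5 + 2*26)) - 1*8831 = 1/(11180 + (-5 + 52)) - 8831 = 1/(11180 + 47) - 8831 = 1/11227 - 8831 = -99145636/11227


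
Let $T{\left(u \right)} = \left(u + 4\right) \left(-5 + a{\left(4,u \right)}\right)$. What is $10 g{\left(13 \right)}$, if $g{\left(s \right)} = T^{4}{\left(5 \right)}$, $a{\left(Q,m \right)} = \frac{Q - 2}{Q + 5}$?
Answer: $34188010$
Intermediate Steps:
$a{\left(Q,m \right)} = \frac{-2 + Q}{5 + Q}$
$T{\left(u \right)} = - \frac{172}{9} - \frac{43 u}{9}$ ($T{\left(u \right)} = \left(u + 4\right) \left(-5 + \frac{-2 + 4}{5 + 4}\right) = \left(4 + u\right) \left(-5 + \frac{1}{9} \cdot 2\right) = \left(4 + u\right) \left(-5 + \frac{2}{9}\right) = \left(4 + u\right) \left(- \frac{43}{9}\right) = - \frac{172}{9} - \frac{43 u}{9}$)
$g{\left(s \right)} = 3418801$ ($g{\left(s \right)} = \left(- \frac{172}{9} - \frac{215}{9}\right)^{4} = \left(-43\right)^{4} = 3418801$)
$10 g{\left(13 \right)} = 10 \cdot 3418801 = 34188010$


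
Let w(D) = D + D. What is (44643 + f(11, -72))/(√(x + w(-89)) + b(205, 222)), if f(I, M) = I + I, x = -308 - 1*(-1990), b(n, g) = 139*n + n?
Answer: 320471375/205922124 - 44665*√94/205922124 ≈ 1.5542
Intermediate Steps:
b(n, g) = 140*n
w(D) = 2*D
x = 1682 (x = -308 + 1990 = 1682)
f(I, M) = 2*I
(44643 + f(11, -72))/(√(x + w(-89)) + b(205, 222)) = (44643 + 2*11)/(√(1682 + 2*(-89)) + 140*205) = (44643 + 22)/(√(1682 - 178) + 28700) = 44665/(√1504 + 28700) = 44665/(4*√94 + 28700) = 44665/(28700 + 4*√94)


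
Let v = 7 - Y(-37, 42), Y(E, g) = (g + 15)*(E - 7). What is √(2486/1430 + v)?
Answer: 2*√2658305/65 ≈ 50.167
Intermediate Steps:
Y(E, g) = (-7 + E)*(15 + g) (Y(E, g) = (15 + g)*(-7 + E) = (-7 + E)*(15 + g))
v = 2515 (v = 7 - (-105 - 7*42 + 15*(-37) - 37*42) = 7 - (-105 - 294 - 555 - 1554) = 7 - 1*(-2508) = 7 + 2508 = 2515)
√(2486/1430 + v) = √(2486/1430 + 2515) = √(2486*(1/1430) + 2515) = √(113/65 + 2515) = √(163588/65) = 2*√2658305/65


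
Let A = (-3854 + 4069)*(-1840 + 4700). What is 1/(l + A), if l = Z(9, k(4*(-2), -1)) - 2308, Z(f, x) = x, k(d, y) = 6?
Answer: 1/612598 ≈ 1.6324e-6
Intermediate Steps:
l = -2302 (l = 6 - 2308 = -2302)
A = 614900 (A = 215*2860 = 614900)
1/(l + A) = 1/(-2302 + 614900) = 1/612598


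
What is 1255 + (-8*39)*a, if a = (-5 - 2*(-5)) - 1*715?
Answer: 222775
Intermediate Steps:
a = -710 (a = (-5 + 10) - 715 = 5 - 715 = -710)
1255 + (-8*39)*a = 1255 - 8*39*(-710) = 1255 - 312*(-710) = 1255 + 221520 = 222775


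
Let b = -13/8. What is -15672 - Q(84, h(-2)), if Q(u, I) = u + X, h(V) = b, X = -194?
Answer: -15562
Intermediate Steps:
b = -13/8 (b = -13*⅛ = -13/8 ≈ -1.6250)
h(V) = -13/8
Q(u, I) = -194 + u (Q(u, I) = u - 194 = -194 + u)
-15672 - Q(84, h(-2)) = -15672 - (-194 + 84) = -15672 - 1*(-110) = -15672 + 110 = -15562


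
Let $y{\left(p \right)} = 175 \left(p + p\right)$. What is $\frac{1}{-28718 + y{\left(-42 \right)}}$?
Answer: $- \frac{1}{43418} \approx -2.3032 \cdot 10^{-5}$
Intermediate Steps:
$y{\left(p \right)} = 350 p$ ($y{\left(p \right)} = 175 \cdot 2 p = 350 p$)
$\frac{1}{-28718 + y{\left(-42 \right)}} = \frac{1}{-28718 + 350 \left(-42\right)} = \frac{1}{-28718 - 14700} = \frac{1}{-43418} = - \frac{1}{43418}$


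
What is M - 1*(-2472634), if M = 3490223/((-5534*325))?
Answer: 4447152390477/1798550 ≈ 2.4726e+6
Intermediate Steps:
M = -3490223/1798550 (M = 3490223/(-1798550) = 3490223*(-1/1798550) = -3490223/1798550 ≈ -1.9406)
M - 1*(-2472634) = -3490223/1798550 - 1*(-2472634) = -3490223/1798550 + 2472634 = 4447152390477/1798550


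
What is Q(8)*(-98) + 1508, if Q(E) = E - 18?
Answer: 2488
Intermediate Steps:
Q(E) = -18 + E
Q(8)*(-98) + 1508 = (-18 + 8)*(-98) + 1508 = -10*(-98) + 1508 = 980 + 1508 = 2488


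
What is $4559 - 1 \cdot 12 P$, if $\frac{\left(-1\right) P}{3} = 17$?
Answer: $5171$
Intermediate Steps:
$P = -51$ ($P = \left(-3\right) 17 = -51$)
$4559 - 1 \cdot 12 P = 4559 - 1 \cdot 12 \left(-51\right) = 4559 - 12 \left(-51\right) = 4559 - -612 = 4559 + 612 = 5171$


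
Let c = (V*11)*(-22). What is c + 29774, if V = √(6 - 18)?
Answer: 29774 - 484*I*√3 ≈ 29774.0 - 838.31*I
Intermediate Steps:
V = 2*I*√3 (V = √(-12) = 2*I*√3 ≈ 3.4641*I)
c = -484*I*√3 (c = ((2*I*√3)*11)*(-22) = (22*I*√3)*(-22) = -484*I*√3 ≈ -838.31*I)
c + 29774 = -484*I*√3 + 29774 = 29774 - 484*I*√3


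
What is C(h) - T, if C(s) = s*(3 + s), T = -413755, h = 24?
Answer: 414403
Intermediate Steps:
C(h) - T = 24*(3 + 24) - 1*(-413755) = 24*27 + 413755 = 648 + 413755 = 414403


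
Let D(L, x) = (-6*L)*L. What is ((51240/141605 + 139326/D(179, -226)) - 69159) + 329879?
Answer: 236585644450147/907433161 ≈ 2.6072e+5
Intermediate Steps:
D(L, x) = -6*L²
((51240/141605 + 139326/D(179, -226)) - 69159) + 329879 = ((51240/141605 + 139326/((-6*179²))) - 69159) + 329879 = ((51240*(1/141605) + 139326/((-6*32041))) - 69159) + 329879 = ((10248/28321 + 139326/(-192246)) - 69159) + 329879 = ((10248/28321 + 139326*(-1/192246)) - 69159) + 329879 = ((10248/28321 - 23221/32041) - 69159) + 329879 = (-329285773/907433161 - 69159) + 329879 = -62757499267372/907433161 + 329879 = 236585644450147/907433161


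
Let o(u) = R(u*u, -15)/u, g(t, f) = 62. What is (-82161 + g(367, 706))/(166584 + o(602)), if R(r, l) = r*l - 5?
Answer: -49423598/94847503 ≈ -0.52108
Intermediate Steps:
R(r, l) = -5 + l*r (R(r, l) = l*r - 5 = -5 + l*r)
o(u) = (-5 - 15*u²)/u (o(u) = (-5 - 15*u*u)/u = (-5 - 15*u²)/u)
(-82161 + g(367, 706))/(166584 + o(602)) = (-82161 + 62)/(166584 + (-15*602 - 5/602)) = -82099/(166584 + (-9030 - 5*1/602)) = -82099/(166584 + (-9030 - 5/602)) = -82099/(166584 - 5436065/602) = -82099/94847503/602 = -82099*602/94847503 = -49423598/94847503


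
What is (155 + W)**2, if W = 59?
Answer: 45796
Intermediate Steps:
(155 + W)**2 = (155 + 59)**2 = 214**2 = 45796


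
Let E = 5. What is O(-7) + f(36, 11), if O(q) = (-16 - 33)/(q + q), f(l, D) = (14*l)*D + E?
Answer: 11105/2 ≈ 5552.5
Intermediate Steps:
f(l, D) = 5 + 14*D*l (f(l, D) = (14*l)*D + 5 = 14*D*l + 5 = 5 + 14*D*l)
O(q) = -49/(2*q) (O(q) = -49*1/(2*q) = -49/(2*q))
O(-7) + f(36, 11) = -49/2/(-7) + (5 + 14*11*36) = -49/2*(-1/7) + (5 + 5544) = 7/2 + 5549 = 11105/2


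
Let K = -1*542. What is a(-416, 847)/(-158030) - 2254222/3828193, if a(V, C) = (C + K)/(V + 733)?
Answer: -22585513668417/38355056142686 ≈ -0.58885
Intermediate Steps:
K = -542
a(V, C) = (-542 + C)/(733 + V) (a(V, C) = (C - 542)/(V + 733) = (-542 + C)/(733 + V))
a(-416, 847)/(-158030) - 2254222/3828193 = ((-542 + 847)/(733 - 416))/(-158030) - 2254222/3828193 = (305/317)*(-1/158030) - 2254222*1/3828193 = ((1/317)*305)*(-1/158030) - 2254222/3828193 = (305/317)*(-1/158030) - 2254222/3828193 = -61/10019102 - 2254222/3828193 = -22585513668417/38355056142686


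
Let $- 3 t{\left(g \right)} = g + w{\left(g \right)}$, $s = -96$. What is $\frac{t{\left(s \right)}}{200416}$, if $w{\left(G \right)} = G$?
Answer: $\frac{2}{6263} \approx 0.00031934$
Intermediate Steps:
$t{\left(g \right)} = - \frac{2 g}{3}$ ($t{\left(g \right)} = - \frac{g + g}{3} = - \frac{2 g}{3}$)
$\frac{t{\left(s \right)}}{200416} = \frac{\left(- \frac{2}{3}\right) \left(-96\right)}{200416} = 64 \cdot \frac{1}{200416} = \frac{2}{6263}$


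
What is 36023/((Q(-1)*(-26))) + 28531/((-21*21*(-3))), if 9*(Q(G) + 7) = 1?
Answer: 36532141/164052 ≈ 222.69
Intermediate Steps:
Q(G) = -62/9 (Q(G) = -7 + (1/9)*1 = -7 + 1/9 = -62/9)
36023/((Q(-1)*(-26))) + 28531/((-21*21*(-3))) = 36023/((-62/9*(-26))) + 28531/((-21*21*(-3))) = 36023/(1612/9) + 28531/((-441*(-3))) = 36023*(9/1612) + 28531/1323 = 24939/124 + 28531*(1/1323) = 24939/124 + 28531/1323 = 36532141/164052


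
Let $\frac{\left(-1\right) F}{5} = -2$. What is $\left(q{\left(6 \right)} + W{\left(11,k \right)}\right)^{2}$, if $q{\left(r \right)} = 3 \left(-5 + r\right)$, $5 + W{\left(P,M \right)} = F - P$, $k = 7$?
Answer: $9$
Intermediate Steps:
$F = 10$ ($F = \left(-5\right) \left(-2\right) = 10$)
$W{\left(P,M \right)} = 5 - P$ ($W{\left(P,M \right)} = -5 - \left(-10 + P\right) = 5 - P$)
$q{\left(r \right)} = -15 + 3 r$
$\left(q{\left(6 \right)} + W{\left(11,k \right)}\right)^{2} = \left(\left(-15 + 3 \cdot 6\right) + \left(5 - 11\right)\right)^{2} = \left(\left(-15 + 18\right) + \left(5 - 11\right)\right)^{2} = \left(3 - 6\right)^{2} = \left(-3\right)^{2} = 9$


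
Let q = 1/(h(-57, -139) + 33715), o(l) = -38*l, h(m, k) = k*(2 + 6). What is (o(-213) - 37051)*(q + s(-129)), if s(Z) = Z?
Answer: 121786945202/32603 ≈ 3.7355e+6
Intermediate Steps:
h(m, k) = 8*k (h(m, k) = k*8 = 8*k)
q = 1/32603 (q = 1/(8*(-139) + 33715) = 1/(-1112 + 33715) = 1/32603 ≈ 3.0672e-5)
(o(-213) - 37051)*(q + s(-129)) = (-38*(-213) - 37051)*(1/32603 - 129) = (8094 - 37051)*(-4205786/32603) = -28957*(-4205786/32603) = 121786945202/32603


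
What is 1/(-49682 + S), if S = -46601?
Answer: -1/96283 ≈ -1.0386e-5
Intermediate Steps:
1/(-49682 + S) = 1/(-49682 - 46601) = 1/(-96283) = -1/96283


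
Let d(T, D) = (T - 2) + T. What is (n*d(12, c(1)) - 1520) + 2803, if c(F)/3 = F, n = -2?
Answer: 1239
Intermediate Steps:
c(F) = 3*F
d(T, D) = -2 + 2*T (d(T, D) = (-2 + T) + T = -2 + 2*T)
(n*d(12, c(1)) - 1520) + 2803 = (-2*(-2 + 2*12) - 1520) + 2803 = (-2*(-2 + 24) - 1520) + 2803 = (-2*22 - 1520) + 2803 = (-44 - 1520) + 2803 = -1564 + 2803 = 1239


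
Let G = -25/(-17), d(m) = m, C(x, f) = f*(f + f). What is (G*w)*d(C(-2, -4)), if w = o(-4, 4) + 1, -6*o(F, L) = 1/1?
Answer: 2000/51 ≈ 39.216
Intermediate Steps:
o(F, L) = -⅙ (o(F, L) = -⅙/1 = -⅙*1 = -⅙)
C(x, f) = 2*f² (C(x, f) = f*(2*f) = 2*f²)
w = ⅚ (w = -⅙ + 1 = ⅚ ≈ 0.83333)
G = 25/17 (G = -25*(-1/17) = 25/17 ≈ 1.4706)
(G*w)*d(C(-2, -4)) = ((25/17)*(⅚))*(2*(-4)²) = 125*(2*16)/102 = (125/102)*32 = 2000/51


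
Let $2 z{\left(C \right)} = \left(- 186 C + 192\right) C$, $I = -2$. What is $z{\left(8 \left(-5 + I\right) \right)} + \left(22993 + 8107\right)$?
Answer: $-265924$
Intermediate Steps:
$z{\left(C \right)} = \frac{C \left(192 - 186 C\right)}{2}$ ($z{\left(C \right)} = \frac{\left(- 186 C + 192\right) C}{2} = \frac{\left(192 - 186 C\right) C}{2} = \frac{C \left(192 - 186 C\right)}{2}$)
$z{\left(8 \left(-5 + I\right) \right)} + \left(22993 + 8107\right) = 3 \cdot 8 \left(-5 - 2\right) \left(32 - 31 \cdot 8 \left(-5 - 2\right)\right) + \left(22993 + 8107\right) = 3 \cdot 8 \left(-7\right) \left(32 - 31 \cdot 8 \left(-7\right)\right) + 31100 = 3 \left(-56\right) \left(32 - -1736\right) + 31100 = 3 \left(-56\right) \left(32 + 1736\right) + 31100 = 3 \left(-56\right) 1768 + 31100 = -297024 + 31100 = -265924$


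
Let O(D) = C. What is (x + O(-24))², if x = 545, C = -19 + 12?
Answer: 289444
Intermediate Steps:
C = -7
O(D) = -7
(x + O(-24))² = (545 - 7)² = 538² = 289444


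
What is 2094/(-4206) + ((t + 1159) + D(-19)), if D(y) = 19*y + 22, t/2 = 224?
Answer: 888519/701 ≈ 1267.5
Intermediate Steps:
t = 448 (t = 2*224 = 448)
D(y) = 22 + 19*y
2094/(-4206) + ((t + 1159) + D(-19)) = 2094/(-4206) + ((448 + 1159) + (22 + 19*(-19))) = 2094*(-1/4206) + (1607 + (22 - 361)) = -349/701 + (1607 - 339) = -349/701 + 1268 = 888519/701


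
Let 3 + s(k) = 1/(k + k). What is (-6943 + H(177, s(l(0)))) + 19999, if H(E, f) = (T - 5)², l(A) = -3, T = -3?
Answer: 13120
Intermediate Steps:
s(k) = -3 + 1/(2*k) (s(k) = -3 + 1/(k + k) = -3 + 1/(2*k))
H(E, f) = 64 (H(E, f) = (-3 - 5)² = (-8)² = 64)
(-6943 + H(177, s(l(0)))) + 19999 = (-6943 + 64) + 19999 = -6879 + 19999 = 13120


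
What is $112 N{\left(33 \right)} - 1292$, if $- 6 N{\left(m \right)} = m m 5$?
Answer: $-102932$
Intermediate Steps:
$N{\left(m \right)} = - \frac{5 m^{2}}{6}$ ($N{\left(m \right)} = - \frac{m m 5}{6} = - \frac{m^{2} \cdot 5}{6} = - \frac{5 m^{2}}{6}$)
$112 N{\left(33 \right)} - 1292 = 112 \left(- \frac{5 \cdot 33^{2}}{6}\right) - 1292 = 112 \left(\left(- \frac{5}{6}\right) 1089\right) - 1292 = 112 \left(- \frac{1815}{2}\right) - 1292 = -101640 - 1292 = -102932$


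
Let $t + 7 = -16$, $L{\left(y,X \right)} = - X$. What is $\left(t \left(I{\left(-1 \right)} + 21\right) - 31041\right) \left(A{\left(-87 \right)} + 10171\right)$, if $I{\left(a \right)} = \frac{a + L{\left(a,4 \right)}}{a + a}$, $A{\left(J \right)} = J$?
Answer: $-318467846$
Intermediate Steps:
$t = -23$ ($t = -7 - 16 = -23$)
$I{\left(a \right)} = \frac{-4 + a}{2 a}$ ($I{\left(a \right)} = \frac{a - 4}{a + a} = \frac{a - 4}{2 a} = \left(-4 + a\right) \frac{1}{2 a} = \frac{-4 + a}{2 a}$)
$\left(t \left(I{\left(-1 \right)} + 21\right) - 31041\right) \left(A{\left(-87 \right)} + 10171\right) = \left(- 23 \left(\frac{-4 - 1}{2 \left(-1\right)} + 21\right) - 31041\right) \left(-87 + 10171\right) = \left(- 23 \left(\frac{1}{2} \left(-1\right) \left(-5\right) + 21\right) - 31041\right) 10084 = \left(- 23 \left(\frac{5}{2} + 21\right) - 31041\right) 10084 = \left(\left(-23\right) \frac{47}{2} - 31041\right) 10084 = \left(- \frac{1081}{2} - 31041\right) 10084 = \left(- \frac{63163}{2}\right) 10084 = -318467846$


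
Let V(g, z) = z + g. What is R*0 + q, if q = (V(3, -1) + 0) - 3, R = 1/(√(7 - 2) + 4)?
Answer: -1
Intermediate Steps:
V(g, z) = g + z
R = 1/(4 + √5) (R = 1/(√5 + 4) = 1/(4 + √5) ≈ 0.16036)
q = -1 (q = ((3 - 1) + 0) - 3 = (2 + 0) - 3 = 2 - 3 = -1)
R*0 + q = (4/11 - √5/11)*0 - 1 = 0 - 1 = -1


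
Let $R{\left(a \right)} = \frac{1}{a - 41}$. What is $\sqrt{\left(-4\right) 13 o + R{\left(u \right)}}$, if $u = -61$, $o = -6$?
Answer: $\frac{11 \sqrt{26826}}{102} \approx 17.663$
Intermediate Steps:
$R{\left(a \right)} = \frac{1}{-41 + a}$
$\sqrt{\left(-4\right) 13 o + R{\left(u \right)}} = \sqrt{\left(-4\right) 13 \left(-6\right) + \frac{1}{-41 - 61}} = \sqrt{\left(-52\right) \left(-6\right) + \frac{1}{-102}} = \sqrt{312 - \frac{1}{102}} = \sqrt{\frac{31823}{102}} = \frac{11 \sqrt{26826}}{102}$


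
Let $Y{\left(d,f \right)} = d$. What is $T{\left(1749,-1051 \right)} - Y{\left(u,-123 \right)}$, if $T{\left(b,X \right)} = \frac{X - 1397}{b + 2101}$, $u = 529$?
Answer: $- \frac{1019549}{1925} \approx -529.64$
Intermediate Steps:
$T{\left(b,X \right)} = \frac{-1397 + X}{2101 + b}$
$T{\left(1749,-1051 \right)} - Y{\left(u,-123 \right)} = \frac{-1397 - 1051}{2101 + 1749} - 529 = \frac{1}{3850} \left(-2448\right) - 529 = - \frac{1224}{1925} - 529 = - \frac{1019549}{1925}$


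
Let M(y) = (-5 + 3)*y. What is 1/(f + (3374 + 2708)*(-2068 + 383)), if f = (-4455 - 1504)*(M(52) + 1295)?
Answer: -1/17345339 ≈ -5.7652e-8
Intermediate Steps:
M(y) = -2*y
f = -7097169 (f = (-4455 - 1504)*(-2*52 + 1295) = -5959*(-104 + 1295) = -5959*1191 = -7097169)
1/(f + (3374 + 2708)*(-2068 + 383)) = 1/(-7097169 + (3374 + 2708)*(-2068 + 383)) = 1/(-7097169 + 6082*(-1685)) = 1/(-7097169 - 10248170) = 1/(-17345339) = -1/17345339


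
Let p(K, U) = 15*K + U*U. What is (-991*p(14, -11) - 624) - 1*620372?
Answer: -949017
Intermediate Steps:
p(K, U) = U**2 + 15*K (p(K, U) = 15*K + U**2 = U**2 + 15*K)
(-991*p(14, -11) - 624) - 1*620372 = (-991*((-11)**2 + 15*14) - 624) - 1*620372 = (-991*(121 + 210) - 624) - 620372 = (-991*331 - 624) - 620372 = (-328021 - 624) - 620372 = -328645 - 620372 = -949017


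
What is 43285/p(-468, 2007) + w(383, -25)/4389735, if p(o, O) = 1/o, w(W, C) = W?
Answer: -88924529993917/4389735 ≈ -2.0257e+7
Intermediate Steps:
43285/p(-468, 2007) + w(383, -25)/4389735 = 43285/(1/(-468)) + 383/4389735 = 43285/(-1/468) + 383*(1/4389735) = 43285*(-468) + 383/4389735 = -20257380 + 383/4389735 = -88924529993917/4389735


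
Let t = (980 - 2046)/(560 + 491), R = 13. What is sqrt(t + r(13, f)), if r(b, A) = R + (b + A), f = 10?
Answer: sqrt(38645270)/1051 ≈ 5.9149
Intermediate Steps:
r(b, A) = 13 + A + b (r(b, A) = 13 + (b + A) = 13 + (A + b) = 13 + A + b)
t = -1066/1051 ≈ -1.0143
sqrt(t + r(13, f)) = sqrt(-1066/1051 + (13 + 10 + 13)) = sqrt(-1066/1051 + 36) = sqrt(36770/1051) = sqrt(38645270)/1051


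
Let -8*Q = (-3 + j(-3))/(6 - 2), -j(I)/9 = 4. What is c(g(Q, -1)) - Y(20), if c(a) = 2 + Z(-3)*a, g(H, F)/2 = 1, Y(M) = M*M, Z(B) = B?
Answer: -404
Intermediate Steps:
Y(M) = M**2
j(I) = -36 (j(I) = -9*4 = -36)
Q = 39/32 (Q = -(-3 - 36)/(8*(6 - 2)) = -(-39)/(8*4) = -1/8*(-39/4) = 39/32 ≈ 1.2188)
g(H, F) = 2 (g(H, F) = 2*1 = 2)
c(a) = 2 - 3*a
c(g(Q, -1)) - Y(20) = (2 - 3*2) - 1*20**2 = (2 - 6) - 1*400 = -4 - 400 = -404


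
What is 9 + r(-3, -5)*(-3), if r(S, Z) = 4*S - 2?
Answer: 51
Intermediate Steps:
r(S, Z) = -2 + 4*S
9 + r(-3, -5)*(-3) = 9 + (-2 + 4*(-3))*(-3) = 9 + (-2 - 12)*(-3) = 9 - 14*(-3) = 9 + 42 = 51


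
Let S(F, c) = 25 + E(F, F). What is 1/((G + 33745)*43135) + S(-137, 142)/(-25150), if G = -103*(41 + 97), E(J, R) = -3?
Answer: -1853430792/2118811257775 ≈ -0.00087475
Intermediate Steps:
S(F, c) = 22 (S(F, c) = 25 - 3 = 22)
G = -14214 (G = -103*138 = -14214)
1/((G + 33745)*43135) + S(-137, 142)/(-25150) = 1/((-14214 + 33745)*43135) + 22/(-25150) = (1/43135)/19531 + 22*(-1/25150) = (1/19531)*(1/43135) - 11/12575 = 1/842469685 - 11/12575 = -1853430792/2118811257775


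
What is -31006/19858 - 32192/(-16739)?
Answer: 60129651/166201531 ≈ 0.36179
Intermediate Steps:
-31006/19858 - 32192/(-16739) = -31006*1/19858 - 32192*(-1/16739) = -15503/9929 + 32192/16739 = 60129651/166201531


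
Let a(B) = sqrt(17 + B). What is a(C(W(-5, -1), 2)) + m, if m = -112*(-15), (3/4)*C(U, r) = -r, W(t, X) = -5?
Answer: 1680 + sqrt(129)/3 ≈ 1683.8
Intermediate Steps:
C(U, r) = -4*r/3 (C(U, r) = 4*(-r)/3 = -4*r/3)
m = 1680 (m = -1*(-1680) = 1680)
a(C(W(-5, -1), 2)) + m = sqrt(17 - 4/3*2) + 1680 = sqrt(17 - 8/3) + 1680 = sqrt(43/3) + 1680 = sqrt(129)/3 + 1680 = 1680 + sqrt(129)/3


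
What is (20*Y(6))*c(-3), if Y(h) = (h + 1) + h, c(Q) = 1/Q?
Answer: -260/3 ≈ -86.667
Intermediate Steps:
Y(h) = 1 + 2*h (Y(h) = (1 + h) + h = 1 + 2*h)
(20*Y(6))*c(-3) = (20*(1 + 2*6))/(-3) = (20*(1 + 12))*(-⅓) = (20*13)*(-⅓) = 260*(-⅓) = -260/3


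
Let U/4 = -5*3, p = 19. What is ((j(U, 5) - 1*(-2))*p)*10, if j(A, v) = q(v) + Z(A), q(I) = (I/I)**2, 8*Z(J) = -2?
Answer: 1045/2 ≈ 522.50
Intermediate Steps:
Z(J) = -1/4 (Z(J) = (1/8)*(-2) = -1/4)
q(I) = 1 (q(I) = 1**2 = 1)
U = -60 (U = 4*(-5*3) = 4*(-15) = -60)
j(A, v) = 3/4 (j(A, v) = 1 - 1/4 = 3/4)
((j(U, 5) - 1*(-2))*p)*10 = ((3/4 - 1*(-2))*19)*10 = ((3/4 + 2)*19)*10 = ((11/4)*19)*10 = (209/4)*10 = 1045/2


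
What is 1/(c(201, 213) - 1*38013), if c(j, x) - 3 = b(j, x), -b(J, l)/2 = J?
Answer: -1/38412 ≈ -2.6034e-5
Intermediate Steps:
b(J, l) = -2*J
c(j, x) = 3 - 2*j
1/(c(201, 213) - 1*38013) = 1/((3 - 2*201) - 1*38013) = 1/((3 - 402) - 38013) = 1/(-399 - 38013) = 1/(-38412) = -1/38412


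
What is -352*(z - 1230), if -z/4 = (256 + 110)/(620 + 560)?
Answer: 127852032/295 ≈ 4.3340e+5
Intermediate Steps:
z = -366/295 (z = -4*(256 + 110)/(620 + 560) = -1464/1180 = -4*183/590 = -366/295 ≈ -1.2407)
-352*(z - 1230) = -352*(-366/295 - 1230) = -352*(-363216/295) = 127852032/295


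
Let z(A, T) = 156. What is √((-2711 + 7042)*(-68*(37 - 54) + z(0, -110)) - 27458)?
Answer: 11*√46734 ≈ 2378.0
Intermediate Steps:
√((-2711 + 7042)*(-68*(37 - 54) + z(0, -110)) - 27458) = √((-2711 + 7042)*(-68*(37 - 54) + 156) - 27458) = √(4331*(-68*(-17) + 156) - 27458) = √(4331*(1156 + 156) - 27458) = √(4331*1312 - 27458) = √(5682272 - 27458) = √5654814 = 11*√46734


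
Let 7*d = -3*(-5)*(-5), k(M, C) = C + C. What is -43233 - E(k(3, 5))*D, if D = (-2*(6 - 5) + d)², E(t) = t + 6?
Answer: -2245153/49 ≈ -45819.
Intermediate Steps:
k(M, C) = 2*C
E(t) = 6 + t
d = -75/7 (d = (-3*(-5)*(-5))/7 = (15*(-5))/7 = (⅐)*(-75) = -75/7 ≈ -10.714)
D = 7921/49 (D = (-2*(6 - 5) - 75/7)² = (-2*1 - 75/7)² = (-2 - 75/7)² = (-89/7)² = 7921/49 ≈ 161.65)
-43233 - E(k(3, 5))*D = -43233 - (6 + 2*5)*7921/49 = -43233 - (6 + 10)*7921/49 = -43233 - 16*7921/49 = -43233 - 1*126736/49 = -43233 - 126736/49 = -2245153/49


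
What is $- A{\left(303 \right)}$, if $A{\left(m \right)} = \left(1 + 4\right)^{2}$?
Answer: $-25$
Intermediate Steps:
$A{\left(m \right)} = 25$ ($A{\left(m \right)} = 5^{2} = 25$)
$- A{\left(303 \right)} = \left(-1\right) 25 = -25$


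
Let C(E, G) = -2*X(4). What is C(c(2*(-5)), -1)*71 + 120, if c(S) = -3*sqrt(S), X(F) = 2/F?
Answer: 49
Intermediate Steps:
C(E, G) = -1 (C(E, G) = -4/4 = -2*1/2 = -1)
C(c(2*(-5)), -1)*71 + 120 = -1*71 + 120 = -71 + 120 = 49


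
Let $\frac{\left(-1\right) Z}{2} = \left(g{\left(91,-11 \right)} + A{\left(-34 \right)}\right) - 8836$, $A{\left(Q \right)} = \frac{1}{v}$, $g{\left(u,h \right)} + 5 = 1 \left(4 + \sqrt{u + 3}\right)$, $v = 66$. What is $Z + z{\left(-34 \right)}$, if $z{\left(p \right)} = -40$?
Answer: $\frac{581921}{33} - 2 \sqrt{94} \approx 17615.0$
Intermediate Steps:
$g{\left(u,h \right)} = -1 + \sqrt{3 + u}$ ($g{\left(u,h \right)} = -5 + 1 \left(4 + \sqrt{u + 3}\right) = -5 + 1 \left(4 + \sqrt{3 + u}\right) = -5 + \left(4 + \sqrt{3 + u}\right) = -1 + \sqrt{3 + u}$)
$A{\left(Q \right)} = \frac{1}{66}$
$Z = \frac{583241}{33} - 2 \sqrt{94}$ ($Z = - 2 \left(\left(\left(-1 + \sqrt{3 + 91}\right) + \frac{1}{66}\right) - 8836\right) = - 2 \left(\left(\left(-1 + \sqrt{94}\right) + \frac{1}{66}\right) - 8836\right) = - 2 \left(\left(- \frac{65}{66} + \sqrt{94}\right) - 8836\right) = - 2 \left(- \frac{583241}{66} + \sqrt{94}\right) = \frac{583241}{33} - 2 \sqrt{94} \approx 17655.0$)
$Z + z{\left(-34 \right)} = \left(\frac{583241}{33} - 2 \sqrt{94}\right) - 40 = \frac{581921}{33} - 2 \sqrt{94}$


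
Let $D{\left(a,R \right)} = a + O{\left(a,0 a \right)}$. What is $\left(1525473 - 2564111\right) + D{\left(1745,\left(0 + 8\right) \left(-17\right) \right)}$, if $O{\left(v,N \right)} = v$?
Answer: $-1035148$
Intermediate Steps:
$D{\left(a,R \right)} = 2 a$ ($D{\left(a,R \right)} = a + a = 2 a$)
$\left(1525473 - 2564111\right) + D{\left(1745,\left(0 + 8\right) \left(-17\right) \right)} = \left(1525473 - 2564111\right) + 2 \cdot 1745 = -1038638 + 3490 = -1035148$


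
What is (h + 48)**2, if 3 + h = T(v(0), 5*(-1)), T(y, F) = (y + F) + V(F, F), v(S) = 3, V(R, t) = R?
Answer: 1444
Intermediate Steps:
T(y, F) = y + 2*F (T(y, F) = (y + F) + F = (F + y) + F = y + 2*F)
h = -10 (h = -3 + (3 + 2*(5*(-1))) = -3 + (3 + 2*(-5)) = -3 + (3 - 10) = -3 - 7 = -10)
(h + 48)**2 = (-10 + 48)**2 = 38**2 = 1444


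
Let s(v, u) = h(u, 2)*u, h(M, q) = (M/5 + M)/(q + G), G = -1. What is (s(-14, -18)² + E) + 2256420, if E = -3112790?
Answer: -17630114/25 ≈ -7.0520e+5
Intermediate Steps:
h(M, q) = 6*M/(5*(-1 + q)) (h(M, q) = (M/5 + M)/(q - 1) = (M*(⅕) + M)/(-1 + q) = (M/5 + M)/(-1 + q) = (6*M/5)/(-1 + q) = 6*M/(5*(-1 + q)))
s(v, u) = 6*u²/5 (s(v, u) = (6*u/(5*(-1 + 2)))*u = ((6/5)*u/1)*u = ((6/5)*u*1)*u = (6*u/5)*u = 6*u²/5)
(s(-14, -18)² + E) + 2256420 = (((6/5)*(-18)²)² - 3112790) + 2256420 = (((6/5)*324)² - 3112790) + 2256420 = ((1944/5)² - 3112790) + 2256420 = (3779136/25 - 3112790) + 2256420 = -74040614/25 + 2256420 = -17630114/25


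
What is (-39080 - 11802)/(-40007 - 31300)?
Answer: 2678/3753 ≈ 0.71356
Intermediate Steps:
(-39080 - 11802)/(-40007 - 31300) = -50882/(-71307) = -50882*(-1/71307) = 2678/3753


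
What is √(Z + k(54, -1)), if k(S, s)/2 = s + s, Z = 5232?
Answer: 2*√1307 ≈ 72.305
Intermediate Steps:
k(S, s) = 4*s (k(S, s) = 2*(s + s) = 2*(2*s) = 4*s)
√(Z + k(54, -1)) = √(5232 + 4*(-1)) = √(5232 - 4) = √5228 = 2*√1307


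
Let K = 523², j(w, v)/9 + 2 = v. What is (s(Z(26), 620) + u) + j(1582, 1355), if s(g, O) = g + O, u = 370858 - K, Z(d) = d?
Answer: 110152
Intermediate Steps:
j(w, v) = -18 + 9*v
K = 273529
u = 97329 (u = 370858 - 1*273529 = 370858 - 273529 = 97329)
s(g, O) = O + g
(s(Z(26), 620) + u) + j(1582, 1355) = ((620 + 26) + 97329) + (-18 + 9*1355) = (646 + 97329) + (-18 + 12195) = 97975 + 12177 = 110152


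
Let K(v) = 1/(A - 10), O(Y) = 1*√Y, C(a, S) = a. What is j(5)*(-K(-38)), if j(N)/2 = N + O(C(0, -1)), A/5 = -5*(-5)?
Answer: -2/23 ≈ -0.086957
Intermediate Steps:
O(Y) = √Y
A = 125 (A = 5*(-5*(-5)) = 5*25 = 125)
K(v) = 1/115 (K(v) = 1/(125 - 10) = 1/115)
j(N) = 2*N (j(N) = 2*(N + √0) = 2*(N + 0) = 2*N)
j(5)*(-K(-38)) = (2*5)*(-1*1/115) = 10*(-1/115) = -2/23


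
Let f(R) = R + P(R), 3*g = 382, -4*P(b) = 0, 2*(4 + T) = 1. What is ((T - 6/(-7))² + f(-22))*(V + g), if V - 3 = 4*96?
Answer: -1513683/196 ≈ -7722.9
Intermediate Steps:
T = -7/2 (T = -4 + (½)*1 = -4 + ½ = -7/2 ≈ -3.5000)
P(b) = 0 (P(b) = -¼*0 = 0)
g = 382/3 (g = (⅓)*382 = 382/3 ≈ 127.33)
V = 387 (V = 3 + 4*96 = 3 + 384 = 387)
f(R) = R (f(R) = R + 0 = R)
((T - 6/(-7))² + f(-22))*(V + g) = ((-7/2 - 6/(-7))² - 22)*(387 + 382/3) = ((-7/2 - 6*(-⅐))² - 22)*(1543/3) = ((-7/2 + 6/7)² - 22)*(1543/3) = ((-37/14)² - 22)*(1543/3) = (1369/196 - 22)*(1543/3) = -2943/196*1543/3 = -1513683/196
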